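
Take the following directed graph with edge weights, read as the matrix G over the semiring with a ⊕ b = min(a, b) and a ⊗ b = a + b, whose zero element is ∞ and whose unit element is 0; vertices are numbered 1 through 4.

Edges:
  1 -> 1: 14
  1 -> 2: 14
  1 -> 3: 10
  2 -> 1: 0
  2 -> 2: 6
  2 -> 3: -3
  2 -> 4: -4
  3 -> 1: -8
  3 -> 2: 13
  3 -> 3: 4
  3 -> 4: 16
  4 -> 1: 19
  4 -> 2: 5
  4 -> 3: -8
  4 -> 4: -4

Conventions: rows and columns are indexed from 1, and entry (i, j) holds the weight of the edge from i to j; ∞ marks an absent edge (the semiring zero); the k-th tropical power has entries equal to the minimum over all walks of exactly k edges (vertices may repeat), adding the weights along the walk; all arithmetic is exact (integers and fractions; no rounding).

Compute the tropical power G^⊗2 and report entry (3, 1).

G^⊗2:
  [2, 20, 11, 10]
  [-11, 1, -12, -8]
  [-4, 6, 2, 9]
  [-16, 1, -12, -8]
Key observation: the optimum is the walk 3->3->1, with weight 4 + (-8) = -4.
Optimal value attained by: walk 3->3->1.
Answer: (G^⊗2)[3][1] = -4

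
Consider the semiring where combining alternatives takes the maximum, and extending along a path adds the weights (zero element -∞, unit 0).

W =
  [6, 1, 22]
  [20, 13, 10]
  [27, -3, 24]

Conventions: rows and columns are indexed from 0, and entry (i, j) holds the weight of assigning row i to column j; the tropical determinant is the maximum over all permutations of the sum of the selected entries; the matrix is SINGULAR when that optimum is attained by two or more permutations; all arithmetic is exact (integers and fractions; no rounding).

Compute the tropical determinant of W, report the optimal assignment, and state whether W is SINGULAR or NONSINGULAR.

σ = (0, 1, 2): 6 + 13 + 24 = 43
σ = (0, 2, 1): 6 + 10 + (-3) = 13
σ = (1, 0, 2): 1 + 20 + 24 = 45
σ = (1, 2, 0): 1 + 10 + 27 = 38
σ = (2, 0, 1): 22 + 20 + (-3) = 39
σ = (2, 1, 0): 22 + 13 + 27 = 62
Optimal value attained by: σ = (2, 1, 0).
Answer: det⊕(W) = 62; verdict: NONSINGULAR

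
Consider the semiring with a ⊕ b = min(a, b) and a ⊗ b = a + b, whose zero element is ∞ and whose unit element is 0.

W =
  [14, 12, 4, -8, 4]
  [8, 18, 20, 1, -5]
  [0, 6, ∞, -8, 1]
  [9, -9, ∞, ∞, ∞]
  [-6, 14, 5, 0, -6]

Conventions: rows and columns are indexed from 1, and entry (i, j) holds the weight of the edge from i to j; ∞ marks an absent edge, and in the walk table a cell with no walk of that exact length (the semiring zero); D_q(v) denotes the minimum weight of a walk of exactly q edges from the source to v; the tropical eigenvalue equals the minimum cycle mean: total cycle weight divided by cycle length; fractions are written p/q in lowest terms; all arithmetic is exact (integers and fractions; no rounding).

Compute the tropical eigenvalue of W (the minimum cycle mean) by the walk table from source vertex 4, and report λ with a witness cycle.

q=0: [∞, ∞, ∞, 0, ∞]
q=1: [9, -9, ∞, ∞, ∞]
q=2: [-1, 9, 11, -8, -14]
q=3: [-20, -17, -9, -14, -20]
q=4: [-26, -23, -16, -28, -26]
q=5: [-32, -37, -22, -34, -32]
Optimal cycle mean attained by: cycle 1->4->2->5->1, total (-8) + (-9) + (-5) + (-6), length 4.
Answer: λ = -7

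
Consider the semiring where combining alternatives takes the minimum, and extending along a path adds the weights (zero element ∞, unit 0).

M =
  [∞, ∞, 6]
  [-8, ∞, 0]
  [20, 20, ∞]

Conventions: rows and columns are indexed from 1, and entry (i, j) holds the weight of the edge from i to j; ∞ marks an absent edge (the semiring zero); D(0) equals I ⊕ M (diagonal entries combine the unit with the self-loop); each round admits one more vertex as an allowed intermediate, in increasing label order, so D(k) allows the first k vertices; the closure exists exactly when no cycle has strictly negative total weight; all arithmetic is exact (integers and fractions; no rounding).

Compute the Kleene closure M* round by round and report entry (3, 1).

D(0):
  [0, ∞, 6]
  [-8, 0, 0]
  [20, 20, 0]
D(1):
  [0, ∞, 6]
  [-8, 0, -2]
  [20, 20, 0]
D(2):
  [0, ∞, 6]
  [-8, 0, -2]
  [12, 20, 0]
D(3):
  [0, 26, 6]
  [-8, 0, -2]
  [12, 20, 0]
Answer: M*[3][1] = 12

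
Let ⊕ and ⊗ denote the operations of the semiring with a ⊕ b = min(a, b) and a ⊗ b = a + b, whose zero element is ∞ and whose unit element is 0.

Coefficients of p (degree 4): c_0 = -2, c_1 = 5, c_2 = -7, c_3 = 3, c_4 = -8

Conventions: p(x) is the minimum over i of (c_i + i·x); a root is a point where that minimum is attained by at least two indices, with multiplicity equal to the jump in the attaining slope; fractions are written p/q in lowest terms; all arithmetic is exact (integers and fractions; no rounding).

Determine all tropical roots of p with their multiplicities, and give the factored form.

hull edge (i=0, c=-2) to (i=2, c=-7): slope -5/2, span 2
hull edge (i=2, c=-7) to (i=4, c=-8): slope -1/2, span 2
Factored form: p(x) = -8 ⊗ (x ⊕ 1/2) ⊗ (x ⊕ 1/2) ⊗ (x ⊕ 5/2) ⊗ (x ⊕ 5/2)
Answer: roots = 1/2 (mult 2), 5/2 (mult 2)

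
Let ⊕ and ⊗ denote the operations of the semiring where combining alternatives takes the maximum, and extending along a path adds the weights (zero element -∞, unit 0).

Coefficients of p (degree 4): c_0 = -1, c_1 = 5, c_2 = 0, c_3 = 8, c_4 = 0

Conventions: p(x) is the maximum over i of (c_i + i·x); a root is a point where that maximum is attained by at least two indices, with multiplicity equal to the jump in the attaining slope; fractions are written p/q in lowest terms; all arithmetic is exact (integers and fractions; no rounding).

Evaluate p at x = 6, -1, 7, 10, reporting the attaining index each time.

p(6) = max(-1+0·6=-1, 5+1·6=11, 0+2·6=12, 8+3·6=26, 0+4·6=24) = 26 (attained by i=3)
p(-1) = max(-1+0·(-1)=-1, 5+1·(-1)=4, 0+2·(-1)=-2, 8+3·(-1)=5, 0+4·(-1)=-4) = 5 (attained by i=3)
p(7) = max(-1+0·7=-1, 5+1·7=12, 0+2·7=14, 8+3·7=29, 0+4·7=28) = 29 (attained by i=3)
p(10) = max(-1+0·10=-1, 5+1·10=15, 0+2·10=20, 8+3·10=38, 0+4·10=40) = 40 (attained by i=4)
Answer: p(6) = 26; p(-1) = 5; p(7) = 29; p(10) = 40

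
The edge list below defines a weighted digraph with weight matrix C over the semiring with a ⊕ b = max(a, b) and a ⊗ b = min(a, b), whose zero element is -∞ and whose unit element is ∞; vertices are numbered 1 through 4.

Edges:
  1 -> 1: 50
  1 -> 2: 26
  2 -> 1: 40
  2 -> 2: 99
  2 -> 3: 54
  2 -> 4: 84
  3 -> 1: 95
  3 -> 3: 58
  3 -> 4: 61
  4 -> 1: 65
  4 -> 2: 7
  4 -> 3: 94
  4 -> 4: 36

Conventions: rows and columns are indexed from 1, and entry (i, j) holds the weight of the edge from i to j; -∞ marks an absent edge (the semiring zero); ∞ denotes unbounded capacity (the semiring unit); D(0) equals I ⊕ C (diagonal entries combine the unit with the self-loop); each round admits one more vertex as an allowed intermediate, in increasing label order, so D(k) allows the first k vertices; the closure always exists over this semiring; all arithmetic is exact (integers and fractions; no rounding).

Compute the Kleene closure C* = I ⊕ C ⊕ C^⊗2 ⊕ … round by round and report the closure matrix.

D(0):
  [∞, 26, -∞, -∞]
  [40, ∞, 54, 84]
  [95, -∞, ∞, 61]
  [65, 7, 94, ∞]
D(1):
  [∞, 26, -∞, -∞]
  [40, ∞, 54, 84]
  [95, 26, ∞, 61]
  [65, 26, 94, ∞]
D(2):
  [∞, 26, 26, 26]
  [40, ∞, 54, 84]
  [95, 26, ∞, 61]
  [65, 26, 94, ∞]
D(3):
  [∞, 26, 26, 26]
  [54, ∞, 54, 84]
  [95, 26, ∞, 61]
  [94, 26, 94, ∞]
D(4):
  [∞, 26, 26, 26]
  [84, ∞, 84, 84]
  [95, 26, ∞, 61]
  [94, 26, 94, ∞]
Answer: C* = [[∞, 26, 26, 26], [84, ∞, 84, 84], [95, 26, ∞, 61], [94, 26, 94, ∞]]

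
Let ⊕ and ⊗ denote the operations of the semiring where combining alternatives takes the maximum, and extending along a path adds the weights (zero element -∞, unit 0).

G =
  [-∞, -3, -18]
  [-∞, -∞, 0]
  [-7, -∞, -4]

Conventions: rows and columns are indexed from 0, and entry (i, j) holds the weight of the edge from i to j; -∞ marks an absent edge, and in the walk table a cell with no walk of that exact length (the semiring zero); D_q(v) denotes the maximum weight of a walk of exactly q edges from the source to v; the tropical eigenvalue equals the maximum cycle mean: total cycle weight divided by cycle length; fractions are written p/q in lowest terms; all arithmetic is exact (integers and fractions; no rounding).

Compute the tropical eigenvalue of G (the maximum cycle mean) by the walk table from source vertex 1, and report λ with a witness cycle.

q=0: [-∞, 0, -∞]
q=1: [-∞, -∞, 0]
q=2: [-7, -∞, -4]
q=3: [-11, -10, -8]
Optimal cycle mean attained by: cycle 0->1->2->0, total (-3) + 0 + (-7), length 3.
Answer: λ = -10/3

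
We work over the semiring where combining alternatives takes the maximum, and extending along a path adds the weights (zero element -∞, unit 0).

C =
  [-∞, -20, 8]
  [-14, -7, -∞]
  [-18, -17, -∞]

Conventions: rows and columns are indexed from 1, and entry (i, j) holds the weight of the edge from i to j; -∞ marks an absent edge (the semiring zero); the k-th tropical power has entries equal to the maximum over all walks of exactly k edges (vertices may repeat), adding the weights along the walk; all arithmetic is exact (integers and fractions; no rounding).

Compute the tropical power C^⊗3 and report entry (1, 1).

C^⊗2:
  [-10, -9, -∞]
  [-21, -14, -6]
  [-31, -24, -10]
C^⊗3:
  [-23, -16, -2]
  [-24, -21, -13]
  [-28, -27, -23]
Key observation: the optimum is the walk 1->3->2->1, with weight 8 + (-17) + (-14) = -23.
Optimal value attained by: walk 1->3->2->1.
Answer: (C^⊗3)[1][1] = -23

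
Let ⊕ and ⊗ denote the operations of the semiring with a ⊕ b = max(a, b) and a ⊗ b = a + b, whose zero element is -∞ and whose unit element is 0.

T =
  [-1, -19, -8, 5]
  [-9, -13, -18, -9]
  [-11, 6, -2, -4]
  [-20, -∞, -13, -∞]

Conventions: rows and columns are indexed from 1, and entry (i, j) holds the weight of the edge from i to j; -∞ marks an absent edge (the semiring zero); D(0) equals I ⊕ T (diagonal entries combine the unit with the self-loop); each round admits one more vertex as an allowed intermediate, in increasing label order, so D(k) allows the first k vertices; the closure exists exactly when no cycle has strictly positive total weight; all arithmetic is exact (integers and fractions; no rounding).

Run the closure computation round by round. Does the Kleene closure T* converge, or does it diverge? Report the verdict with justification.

D(0):
  [0, -19, -8, 5]
  [-9, 0, -18, -9]
  [-11, 6, 0, -4]
  [-20, -∞, -13, 0]
D(1):
  [0, -19, -8, 5]
  [-9, 0, -17, -4]
  [-11, 6, 0, -4]
  [-20, -39, -13, 0]
D(2):
  [0, -19, -8, 5]
  [-9, 0, -17, -4]
  [-3, 6, 0, 2]
  [-20, -39, -13, 0]
D(3):
  [0, -2, -8, 5]
  [-9, 0, -17, -4]
  [-3, 6, 0, 2]
  [-16, -7, -13, 0]
D(4):
  [0, -2, -8, 5]
  [-9, 0, -17, -4]
  [-3, 6, 0, 2]
  [-16, -7, -13, 0]
Key observation: every diagonal entry stays at the unit through all rounds, so no improving cycle exists.
Answer: CONVERGES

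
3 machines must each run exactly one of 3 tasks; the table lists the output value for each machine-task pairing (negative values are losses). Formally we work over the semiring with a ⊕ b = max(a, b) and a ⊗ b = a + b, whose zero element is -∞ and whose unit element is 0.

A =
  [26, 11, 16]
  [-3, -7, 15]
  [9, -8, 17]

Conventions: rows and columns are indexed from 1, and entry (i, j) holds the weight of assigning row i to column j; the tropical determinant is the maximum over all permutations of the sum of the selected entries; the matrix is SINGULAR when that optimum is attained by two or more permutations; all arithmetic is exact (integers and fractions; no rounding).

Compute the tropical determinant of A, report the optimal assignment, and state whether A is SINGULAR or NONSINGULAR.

σ = (1, 2, 3): 26 + (-7) + 17 = 36
σ = (1, 3, 2): 26 + 15 + (-8) = 33
σ = (2, 1, 3): 11 + (-3) + 17 = 25
σ = (2, 3, 1): 11 + 15 + 9 = 35
σ = (3, 1, 2): 16 + (-3) + (-8) = 5
σ = (3, 2, 1): 16 + (-7) + 9 = 18
Optimal value attained by: σ = (1, 2, 3).
Answer: det⊕(A) = 36; verdict: NONSINGULAR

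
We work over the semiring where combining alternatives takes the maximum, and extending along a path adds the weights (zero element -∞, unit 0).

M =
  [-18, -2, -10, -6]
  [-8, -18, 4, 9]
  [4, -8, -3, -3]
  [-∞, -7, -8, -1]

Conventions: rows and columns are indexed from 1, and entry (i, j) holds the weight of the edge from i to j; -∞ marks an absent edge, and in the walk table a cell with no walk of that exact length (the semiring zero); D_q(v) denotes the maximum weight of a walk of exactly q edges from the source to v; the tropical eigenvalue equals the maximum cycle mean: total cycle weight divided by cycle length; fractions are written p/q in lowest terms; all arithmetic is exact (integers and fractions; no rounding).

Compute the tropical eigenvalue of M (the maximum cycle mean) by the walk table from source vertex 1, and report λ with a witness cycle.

q=0: [0, -∞, -∞, -∞]
q=1: [-18, -2, -10, -6]
q=2: [-6, -13, 2, 7]
q=3: [6, 0, -1, 6]
q=4: [3, 4, 4, 9]
Optimal cycle mean attained by: cycle 1->2->3->1, total (-2) + 4 + 4, length 3.
Answer: λ = 2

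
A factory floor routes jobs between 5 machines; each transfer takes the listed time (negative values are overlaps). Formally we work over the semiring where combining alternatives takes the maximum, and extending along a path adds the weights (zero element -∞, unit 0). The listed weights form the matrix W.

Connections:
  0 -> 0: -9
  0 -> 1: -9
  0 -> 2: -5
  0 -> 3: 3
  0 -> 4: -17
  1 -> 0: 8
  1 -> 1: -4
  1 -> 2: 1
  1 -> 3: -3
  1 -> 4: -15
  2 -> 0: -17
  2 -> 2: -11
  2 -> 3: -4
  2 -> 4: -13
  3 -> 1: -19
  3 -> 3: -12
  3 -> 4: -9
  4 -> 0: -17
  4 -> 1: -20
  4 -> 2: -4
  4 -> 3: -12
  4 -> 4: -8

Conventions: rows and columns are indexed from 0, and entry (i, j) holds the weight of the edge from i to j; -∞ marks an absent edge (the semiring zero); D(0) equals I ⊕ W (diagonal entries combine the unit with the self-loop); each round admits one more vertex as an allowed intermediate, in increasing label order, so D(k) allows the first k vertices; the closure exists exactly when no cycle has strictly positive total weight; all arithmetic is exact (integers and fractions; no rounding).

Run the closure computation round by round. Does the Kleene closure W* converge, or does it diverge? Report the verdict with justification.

D(0):
  [0, -9, -5, 3, -17]
  [8, 0, 1, -3, -15]
  [-17, -∞, 0, -4, -13]
  [-∞, -19, -∞, 0, -9]
  [-17, -20, -4, -12, 0]
D(1):
  [0, -9, -5, 3, -17]
  [8, 0, 3, 11, -9]
  [-17, -26, 0, -4, -13]
  [-∞, -19, -∞, 0, -9]
  [-17, -20, -4, -12, 0]
D(2):
  [0, -9, -5, 3, -17]
  [8, 0, 3, 11, -9]
  [-17, -26, 0, -4, -13]
  [-11, -19, -16, 0, -9]
  [-12, -20, -4, -9, 0]
D(3):
  [0, -9, -5, 3, -17]
  [8, 0, 3, 11, -9]
  [-17, -26, 0, -4, -13]
  [-11, -19, -16, 0, -9]
  [-12, -20, -4, -8, 0]
D(4):
  [0, -9, -5, 3, -6]
  [8, 0, 3, 11, 2]
  [-15, -23, 0, -4, -13]
  [-11, -19, -16, 0, -9]
  [-12, -20, -4, -8, 0]
D(5):
  [0, -9, -5, 3, -6]
  [8, 0, 3, 11, 2]
  [-15, -23, 0, -4, -13]
  [-11, -19, -13, 0, -9]
  [-12, -20, -4, -8, 0]
Key observation: every diagonal entry stays at the unit through all rounds, so no improving cycle exists.
Answer: CONVERGES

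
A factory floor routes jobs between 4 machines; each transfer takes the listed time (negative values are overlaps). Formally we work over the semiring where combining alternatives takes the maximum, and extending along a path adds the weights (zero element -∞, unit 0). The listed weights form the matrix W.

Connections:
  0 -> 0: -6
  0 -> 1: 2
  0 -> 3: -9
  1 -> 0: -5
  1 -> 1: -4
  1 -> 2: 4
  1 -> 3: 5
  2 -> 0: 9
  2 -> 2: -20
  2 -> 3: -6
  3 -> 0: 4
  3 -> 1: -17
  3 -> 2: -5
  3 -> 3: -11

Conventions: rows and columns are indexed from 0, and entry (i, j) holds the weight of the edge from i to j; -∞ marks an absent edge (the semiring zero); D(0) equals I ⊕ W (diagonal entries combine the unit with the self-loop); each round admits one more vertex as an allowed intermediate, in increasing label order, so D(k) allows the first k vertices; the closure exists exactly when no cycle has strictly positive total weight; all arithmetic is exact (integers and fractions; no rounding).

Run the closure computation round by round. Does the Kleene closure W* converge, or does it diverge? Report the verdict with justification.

D(0):
  [0, 2, -∞, -9]
  [-5, 0, 4, 5]
  [9, -∞, 0, -6]
  [4, -17, -5, 0]
D(1):
  [0, 2, -∞, -9]
  [-5, 0, 4, 5]
  [9, 11, 0, 0]
  [4, 6, -5, 0]
Detection: at round 2, diagonal entry (2, 2) turns strictly positive.
Key observation: the cycle 2->0->1->2 has total weight 9 + 2 + 4, which is strictly positive.
Answer: DIVERGES — positive cycle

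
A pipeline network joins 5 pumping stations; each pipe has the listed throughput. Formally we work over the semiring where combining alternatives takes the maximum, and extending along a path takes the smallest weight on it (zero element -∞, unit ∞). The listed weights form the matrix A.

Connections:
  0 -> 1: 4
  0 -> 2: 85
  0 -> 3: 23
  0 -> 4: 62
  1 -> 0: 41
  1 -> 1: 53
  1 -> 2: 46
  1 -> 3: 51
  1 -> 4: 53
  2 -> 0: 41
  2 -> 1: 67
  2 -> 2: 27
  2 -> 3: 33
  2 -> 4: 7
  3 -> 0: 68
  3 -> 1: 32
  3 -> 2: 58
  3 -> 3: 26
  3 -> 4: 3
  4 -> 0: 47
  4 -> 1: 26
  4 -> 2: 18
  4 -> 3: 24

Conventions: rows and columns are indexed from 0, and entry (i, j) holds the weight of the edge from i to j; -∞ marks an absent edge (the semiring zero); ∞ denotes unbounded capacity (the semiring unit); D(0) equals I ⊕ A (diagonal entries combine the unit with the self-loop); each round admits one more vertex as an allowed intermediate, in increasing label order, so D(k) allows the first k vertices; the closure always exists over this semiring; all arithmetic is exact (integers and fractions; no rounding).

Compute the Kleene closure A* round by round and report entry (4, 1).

D(0):
  [∞, 4, 85, 23, 62]
  [41, ∞, 46, 51, 53]
  [41, 67, ∞, 33, 7]
  [68, 32, 58, ∞, 3]
  [47, 26, 18, 24, ∞]
D(1):
  [∞, 4, 85, 23, 62]
  [41, ∞, 46, 51, 53]
  [41, 67, ∞, 33, 41]
  [68, 32, 68, ∞, 62]
  [47, 26, 47, 24, ∞]
D(2):
  [∞, 4, 85, 23, 62]
  [41, ∞, 46, 51, 53]
  [41, 67, ∞, 51, 53]
  [68, 32, 68, ∞, 62]
  [47, 26, 47, 26, ∞]
D(3):
  [∞, 67, 85, 51, 62]
  [41, ∞, 46, 51, 53]
  [41, 67, ∞, 51, 53]
  [68, 67, 68, ∞, 62]
  [47, 47, 47, 47, ∞]
D(4):
  [∞, 67, 85, 51, 62]
  [51, ∞, 51, 51, 53]
  [51, 67, ∞, 51, 53]
  [68, 67, 68, ∞, 62]
  [47, 47, 47, 47, ∞]
D(5):
  [∞, 67, 85, 51, 62]
  [51, ∞, 51, 51, 53]
  [51, 67, ∞, 51, 53]
  [68, 67, 68, ∞, 62]
  [47, 47, 47, 47, ∞]
Answer: A*[4][1] = 47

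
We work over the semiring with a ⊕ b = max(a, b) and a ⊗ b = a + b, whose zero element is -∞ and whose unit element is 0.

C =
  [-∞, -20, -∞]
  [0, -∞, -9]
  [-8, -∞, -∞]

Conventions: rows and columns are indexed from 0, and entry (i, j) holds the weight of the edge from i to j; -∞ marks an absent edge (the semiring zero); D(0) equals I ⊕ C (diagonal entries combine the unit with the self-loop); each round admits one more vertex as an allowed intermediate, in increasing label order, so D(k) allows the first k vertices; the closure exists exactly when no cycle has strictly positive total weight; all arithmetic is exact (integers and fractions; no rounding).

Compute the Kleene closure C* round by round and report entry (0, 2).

D(0):
  [0, -20, -∞]
  [0, 0, -9]
  [-8, -∞, 0]
D(1):
  [0, -20, -∞]
  [0, 0, -9]
  [-8, -28, 0]
D(2):
  [0, -20, -29]
  [0, 0, -9]
  [-8, -28, 0]
D(3):
  [0, -20, -29]
  [0, 0, -9]
  [-8, -28, 0]
Answer: C*[0][2] = -29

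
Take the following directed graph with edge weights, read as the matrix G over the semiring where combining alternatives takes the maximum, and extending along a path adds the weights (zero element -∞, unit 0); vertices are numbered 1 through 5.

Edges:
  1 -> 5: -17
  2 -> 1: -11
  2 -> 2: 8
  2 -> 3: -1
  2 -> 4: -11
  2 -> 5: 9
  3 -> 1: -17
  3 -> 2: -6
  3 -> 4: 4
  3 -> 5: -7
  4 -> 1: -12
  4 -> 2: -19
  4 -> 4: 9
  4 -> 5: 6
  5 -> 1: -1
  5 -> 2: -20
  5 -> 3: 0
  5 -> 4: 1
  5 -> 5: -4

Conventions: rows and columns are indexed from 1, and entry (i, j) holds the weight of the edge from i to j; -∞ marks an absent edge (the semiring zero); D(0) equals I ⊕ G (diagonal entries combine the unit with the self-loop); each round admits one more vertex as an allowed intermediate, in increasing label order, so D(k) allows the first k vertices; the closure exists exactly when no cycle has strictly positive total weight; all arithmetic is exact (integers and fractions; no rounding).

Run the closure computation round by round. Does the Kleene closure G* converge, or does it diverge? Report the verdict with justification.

Detection: at round 0, diagonal entry (2, 2) turns strictly positive.
Key observation: the cycle 2->2 has total weight 8, which is strictly positive.
Answer: DIVERGES — positive cycle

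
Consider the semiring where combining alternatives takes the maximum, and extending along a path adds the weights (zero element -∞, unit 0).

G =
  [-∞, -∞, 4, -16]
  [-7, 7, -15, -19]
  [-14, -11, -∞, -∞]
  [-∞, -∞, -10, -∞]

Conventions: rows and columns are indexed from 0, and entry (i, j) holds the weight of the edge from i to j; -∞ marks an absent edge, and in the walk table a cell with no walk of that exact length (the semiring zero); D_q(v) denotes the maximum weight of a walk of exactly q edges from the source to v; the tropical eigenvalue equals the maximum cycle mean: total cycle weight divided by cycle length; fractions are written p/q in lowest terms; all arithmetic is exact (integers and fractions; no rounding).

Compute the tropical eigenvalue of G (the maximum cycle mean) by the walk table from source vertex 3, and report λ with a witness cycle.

q=0: [-∞, -∞, -∞, 0]
q=1: [-∞, -∞, -10, -∞]
q=2: [-24, -21, -∞, -∞]
q=3: [-28, -14, -20, -40]
q=4: [-21, -7, -24, -33]
Optimal cycle mean attained by: cycle 1->1, total 7, length 1.
Answer: λ = 7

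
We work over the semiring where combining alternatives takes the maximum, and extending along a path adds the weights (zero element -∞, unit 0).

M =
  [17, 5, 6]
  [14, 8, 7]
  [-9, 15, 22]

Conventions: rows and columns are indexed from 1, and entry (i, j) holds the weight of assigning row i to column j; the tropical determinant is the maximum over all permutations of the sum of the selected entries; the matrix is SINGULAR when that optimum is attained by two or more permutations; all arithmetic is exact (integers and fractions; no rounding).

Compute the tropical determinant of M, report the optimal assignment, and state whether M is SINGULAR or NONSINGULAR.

σ = (1, 2, 3): 17 + 8 + 22 = 47
σ = (1, 3, 2): 17 + 7 + 15 = 39
σ = (2, 1, 3): 5 + 14 + 22 = 41
σ = (2, 3, 1): 5 + 7 + (-9) = 3
σ = (3, 1, 2): 6 + 14 + 15 = 35
σ = (3, 2, 1): 6 + 8 + (-9) = 5
Optimal value attained by: σ = (1, 2, 3).
Answer: det⊕(M) = 47; verdict: NONSINGULAR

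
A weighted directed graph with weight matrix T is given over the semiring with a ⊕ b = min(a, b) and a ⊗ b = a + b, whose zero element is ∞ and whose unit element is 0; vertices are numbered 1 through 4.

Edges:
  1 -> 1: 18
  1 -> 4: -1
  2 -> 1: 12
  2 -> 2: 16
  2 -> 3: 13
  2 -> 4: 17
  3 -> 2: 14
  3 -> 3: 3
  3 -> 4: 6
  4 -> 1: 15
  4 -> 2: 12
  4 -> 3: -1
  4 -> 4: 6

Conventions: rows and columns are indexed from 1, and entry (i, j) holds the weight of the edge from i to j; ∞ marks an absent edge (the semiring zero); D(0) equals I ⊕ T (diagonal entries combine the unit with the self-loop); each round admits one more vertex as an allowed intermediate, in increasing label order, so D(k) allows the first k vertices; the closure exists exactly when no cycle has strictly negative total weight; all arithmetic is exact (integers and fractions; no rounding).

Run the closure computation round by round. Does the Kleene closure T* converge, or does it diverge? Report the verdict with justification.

D(0):
  [0, ∞, ∞, -1]
  [12, 0, 13, 17]
  [∞, 14, 0, 6]
  [15, 12, -1, 0]
D(1):
  [0, ∞, ∞, -1]
  [12, 0, 13, 11]
  [∞, 14, 0, 6]
  [15, 12, -1, 0]
D(2):
  [0, ∞, ∞, -1]
  [12, 0, 13, 11]
  [26, 14, 0, 6]
  [15, 12, -1, 0]
D(3):
  [0, ∞, ∞, -1]
  [12, 0, 13, 11]
  [26, 14, 0, 6]
  [15, 12, -1, 0]
D(4):
  [0, 11, -2, -1]
  [12, 0, 10, 11]
  [21, 14, 0, 6]
  [15, 12, -1, 0]
Key observation: every diagonal entry stays at the unit through all rounds, so no improving cycle exists.
Answer: CONVERGES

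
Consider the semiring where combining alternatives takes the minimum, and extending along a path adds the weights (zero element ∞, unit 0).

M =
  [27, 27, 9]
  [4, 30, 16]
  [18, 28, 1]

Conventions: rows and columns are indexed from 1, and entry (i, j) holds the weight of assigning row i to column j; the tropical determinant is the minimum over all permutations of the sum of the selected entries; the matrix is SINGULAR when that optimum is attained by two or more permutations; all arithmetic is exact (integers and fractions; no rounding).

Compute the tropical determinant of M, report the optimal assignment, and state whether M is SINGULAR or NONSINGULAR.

σ = (1, 2, 3): 27 + 30 + 1 = 58
σ = (1, 3, 2): 27 + 16 + 28 = 71
σ = (2, 1, 3): 27 + 4 + 1 = 32
σ = (2, 3, 1): 27 + 16 + 18 = 61
σ = (3, 1, 2): 9 + 4 + 28 = 41
σ = (3, 2, 1): 9 + 30 + 18 = 57
Optimal value attained by: σ = (2, 1, 3).
Answer: det⊕(M) = 32; verdict: NONSINGULAR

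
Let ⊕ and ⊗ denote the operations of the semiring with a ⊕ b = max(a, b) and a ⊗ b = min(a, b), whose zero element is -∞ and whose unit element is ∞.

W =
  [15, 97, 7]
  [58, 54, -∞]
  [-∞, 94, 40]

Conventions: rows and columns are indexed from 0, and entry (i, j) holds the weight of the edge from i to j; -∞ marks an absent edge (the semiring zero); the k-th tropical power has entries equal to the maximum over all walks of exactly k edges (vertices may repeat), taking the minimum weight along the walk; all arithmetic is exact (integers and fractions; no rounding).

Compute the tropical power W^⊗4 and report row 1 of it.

W^⊗2:
  [58, 54, 7]
  [54, 58, 7]
  [58, 54, 40]
W^⊗3:
  [54, 58, 7]
  [58, 54, 7]
  [54, 58, 40]
W^⊗4:
  [58, 54, 7]
  [54, 58, 7]
  [58, 54, 40]
Answer: row 1 of W^⊗4 = [54, 58, 7]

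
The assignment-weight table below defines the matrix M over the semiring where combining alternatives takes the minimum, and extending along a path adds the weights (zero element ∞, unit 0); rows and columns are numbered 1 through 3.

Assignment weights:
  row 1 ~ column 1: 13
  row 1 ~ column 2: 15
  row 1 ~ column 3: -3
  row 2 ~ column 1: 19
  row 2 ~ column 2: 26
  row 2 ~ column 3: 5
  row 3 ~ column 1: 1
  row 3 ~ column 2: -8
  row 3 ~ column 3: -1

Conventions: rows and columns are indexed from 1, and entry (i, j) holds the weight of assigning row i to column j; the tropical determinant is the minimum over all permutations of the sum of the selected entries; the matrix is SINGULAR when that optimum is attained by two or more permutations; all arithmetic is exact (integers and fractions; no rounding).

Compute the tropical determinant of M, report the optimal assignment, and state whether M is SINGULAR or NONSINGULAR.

σ = (1, 2, 3): 13 + 26 + (-1) = 38
σ = (1, 3, 2): 13 + 5 + (-8) = 10
σ = (2, 1, 3): 15 + 19 + (-1) = 33
σ = (2, 3, 1): 15 + 5 + 1 = 21
σ = (3, 1, 2): (-3) + 19 + (-8) = 8
σ = (3, 2, 1): (-3) + 26 + 1 = 24
Optimal value attained by: σ = (3, 1, 2).
Answer: det⊕(M) = 8; verdict: NONSINGULAR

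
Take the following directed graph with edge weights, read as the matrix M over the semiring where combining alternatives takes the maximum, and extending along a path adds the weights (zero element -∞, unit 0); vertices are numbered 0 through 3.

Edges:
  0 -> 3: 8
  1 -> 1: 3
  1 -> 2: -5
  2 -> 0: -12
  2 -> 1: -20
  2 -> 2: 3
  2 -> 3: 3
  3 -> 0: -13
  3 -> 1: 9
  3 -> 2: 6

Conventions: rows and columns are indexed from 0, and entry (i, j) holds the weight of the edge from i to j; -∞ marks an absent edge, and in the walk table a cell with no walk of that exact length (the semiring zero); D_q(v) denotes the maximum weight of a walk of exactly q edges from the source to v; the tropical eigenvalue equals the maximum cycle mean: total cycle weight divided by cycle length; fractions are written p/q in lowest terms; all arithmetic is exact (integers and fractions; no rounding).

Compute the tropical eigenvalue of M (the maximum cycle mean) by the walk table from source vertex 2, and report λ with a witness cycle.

q=0: [-∞, -∞, 0, -∞]
q=1: [-12, -20, 3, 3]
q=2: [-9, 12, 9, 6]
q=3: [-3, 15, 12, 12]
q=4: [0, 21, 18, 15]
Optimal cycle mean attained by: cycle 2->3->2, total 3 + 6, length 2.
Answer: λ = 9/2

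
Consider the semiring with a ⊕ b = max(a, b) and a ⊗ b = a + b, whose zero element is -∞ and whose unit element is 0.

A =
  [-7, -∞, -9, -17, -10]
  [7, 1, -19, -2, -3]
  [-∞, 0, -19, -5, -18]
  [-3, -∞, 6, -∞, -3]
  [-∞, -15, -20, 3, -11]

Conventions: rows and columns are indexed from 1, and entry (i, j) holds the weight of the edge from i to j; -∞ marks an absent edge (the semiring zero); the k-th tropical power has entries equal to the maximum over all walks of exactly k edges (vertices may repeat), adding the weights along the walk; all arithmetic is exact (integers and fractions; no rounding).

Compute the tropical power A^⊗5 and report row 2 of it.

A^⊗2:
  [-14, -9, -11, -7, -17]
  [8, 2, 4, 0, -2]
  [7, 1, 1, -2, -3]
  [-10, 6, -12, 1, -12]
  [0, -14, 9, -8, 0]
A^⊗3:
  [-2, -8, -1, -11, -10]
  [9, 4, 6, 1, -1]
  [8, 2, 4, 0, -2]
  [13, 7, 7, 4, 3]
  [-7, 9, -2, 4, -9]
A^⊗4:
  [-1, -1, -5, -6, -11]
  [11, 6, 7, 2, 1]
  [9, 4, 6, 1, -1]
  [14, 8, 10, 6, 4]
  [16, 10, 10, 7, 6]
A^⊗5:
  [6, 0, 0, -3, -4]
  [13, 7, 8, 4, 3]
  [11, 6, 7, 2, 1]
  [15, 10, 12, 7, 5]
  [17, 11, 13, 9, 7]
Answer: row 2 of A^⊗5 = [13, 7, 8, 4, 3]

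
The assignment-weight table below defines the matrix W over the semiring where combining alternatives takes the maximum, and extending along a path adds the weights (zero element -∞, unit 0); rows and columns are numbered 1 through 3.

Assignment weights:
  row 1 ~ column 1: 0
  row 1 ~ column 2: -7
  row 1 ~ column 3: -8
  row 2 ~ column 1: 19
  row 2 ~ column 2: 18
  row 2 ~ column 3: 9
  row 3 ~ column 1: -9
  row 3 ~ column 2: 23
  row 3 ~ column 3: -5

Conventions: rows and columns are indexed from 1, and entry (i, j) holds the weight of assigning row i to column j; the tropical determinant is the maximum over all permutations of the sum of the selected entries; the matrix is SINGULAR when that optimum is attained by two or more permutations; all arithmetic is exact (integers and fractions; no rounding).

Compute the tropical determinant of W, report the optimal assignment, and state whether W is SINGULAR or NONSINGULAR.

σ = (1, 2, 3): 0 + 18 + (-5) = 13
σ = (1, 3, 2): 0 + 9 + 23 = 32
σ = (2, 1, 3): (-7) + 19 + (-5) = 7
σ = (2, 3, 1): (-7) + 9 + (-9) = -7
σ = (3, 1, 2): (-8) + 19 + 23 = 34
σ = (3, 2, 1): (-8) + 18 + (-9) = 1
Optimal value attained by: σ = (3, 1, 2).
Answer: det⊕(W) = 34; verdict: NONSINGULAR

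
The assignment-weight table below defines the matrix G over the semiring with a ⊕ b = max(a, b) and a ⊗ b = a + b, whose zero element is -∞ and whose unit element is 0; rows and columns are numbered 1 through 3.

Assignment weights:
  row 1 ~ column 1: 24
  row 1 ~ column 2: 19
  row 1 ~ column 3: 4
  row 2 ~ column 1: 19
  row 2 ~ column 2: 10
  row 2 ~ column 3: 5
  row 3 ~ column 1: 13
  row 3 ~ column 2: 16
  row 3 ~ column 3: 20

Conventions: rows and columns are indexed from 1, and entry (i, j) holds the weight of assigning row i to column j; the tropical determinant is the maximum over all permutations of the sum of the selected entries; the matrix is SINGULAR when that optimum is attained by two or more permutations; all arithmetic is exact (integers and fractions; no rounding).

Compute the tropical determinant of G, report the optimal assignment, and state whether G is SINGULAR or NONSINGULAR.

σ = (1, 2, 3): 24 + 10 + 20 = 54
σ = (1, 3, 2): 24 + 5 + 16 = 45
σ = (2, 1, 3): 19 + 19 + 20 = 58
σ = (2, 3, 1): 19 + 5 + 13 = 37
σ = (3, 1, 2): 4 + 19 + 16 = 39
σ = (3, 2, 1): 4 + 10 + 13 = 27
Optimal value attained by: σ = (2, 1, 3).
Answer: det⊕(G) = 58; verdict: NONSINGULAR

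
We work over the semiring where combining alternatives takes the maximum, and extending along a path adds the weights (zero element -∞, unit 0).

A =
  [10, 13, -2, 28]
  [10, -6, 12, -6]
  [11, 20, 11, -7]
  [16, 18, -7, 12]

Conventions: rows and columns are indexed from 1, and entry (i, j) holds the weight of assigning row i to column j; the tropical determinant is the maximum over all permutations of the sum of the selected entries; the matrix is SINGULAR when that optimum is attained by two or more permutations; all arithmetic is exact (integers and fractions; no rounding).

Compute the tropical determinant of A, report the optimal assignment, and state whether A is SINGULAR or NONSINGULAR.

σ = (1, 2, 3, 4): 10 + (-6) + 11 + 12 = 27
σ = (1, 2, 4, 3): 10 + (-6) + (-7) + (-7) = -10
σ = (1, 3, 2, 4): 10 + 12 + 20 + 12 = 54
σ = (1, 3, 4, 2): 10 + 12 + (-7) + 18 = 33
σ = (1, 4, 2, 3): 10 + (-6) + 20 + (-7) = 17
σ = (1, 4, 3, 2): 10 + (-6) + 11 + 18 = 33
σ = (2, 1, 3, 4): 13 + 10 + 11 + 12 = 46
σ = (2, 1, 4, 3): 13 + 10 + (-7) + (-7) = 9
σ = (2, 3, 1, 4): 13 + 12 + 11 + 12 = 48
σ = (2, 3, 4, 1): 13 + 12 + (-7) + 16 = 34
σ = (2, 4, 1, 3): 13 + (-6) + 11 + (-7) = 11
σ = (2, 4, 3, 1): 13 + (-6) + 11 + 16 = 34
σ = (3, 1, 2, 4): (-2) + 10 + 20 + 12 = 40
σ = (3, 1, 4, 2): (-2) + 10 + (-7) + 18 = 19
σ = (3, 2, 1, 4): (-2) + (-6) + 11 + 12 = 15
σ = (3, 2, 4, 1): (-2) + (-6) + (-7) + 16 = 1
σ = (3, 4, 1, 2): (-2) + (-6) + 11 + 18 = 21
σ = (3, 4, 2, 1): (-2) + (-6) + 20 + 16 = 28
σ = (4, 1, 2, 3): 28 + 10 + 20 + (-7) = 51
σ = (4, 1, 3, 2): 28 + 10 + 11 + 18 = 67
σ = (4, 2, 1, 3): 28 + (-6) + 11 + (-7) = 26
σ = (4, 2, 3, 1): 28 + (-6) + 11 + 16 = 49
σ = (4, 3, 1, 2): 28 + 12 + 11 + 18 = 69
σ = (4, 3, 2, 1): 28 + 12 + 20 + 16 = 76
Optimal value attained by: σ = (4, 3, 2, 1).
Answer: det⊕(A) = 76; verdict: NONSINGULAR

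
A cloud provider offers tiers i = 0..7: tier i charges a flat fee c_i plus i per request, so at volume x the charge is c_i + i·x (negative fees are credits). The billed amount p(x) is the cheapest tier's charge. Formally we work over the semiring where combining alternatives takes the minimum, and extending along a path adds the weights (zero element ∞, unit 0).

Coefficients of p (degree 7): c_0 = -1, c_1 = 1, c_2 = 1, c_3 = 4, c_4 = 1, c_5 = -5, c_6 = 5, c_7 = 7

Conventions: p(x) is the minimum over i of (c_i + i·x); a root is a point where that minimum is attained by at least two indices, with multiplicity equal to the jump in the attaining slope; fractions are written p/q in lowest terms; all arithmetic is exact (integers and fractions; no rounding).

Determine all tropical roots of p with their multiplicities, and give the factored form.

hull edge (i=0, c=-1) to (i=5, c=-5): slope -4/5, span 5
hull edge (i=5, c=-5) to (i=7, c=7): slope 6, span 2
Factored form: p(x) = 7 ⊗ (x ⊕ (-6)) ⊗ (x ⊕ (-6)) ⊗ (x ⊕ 4/5) ⊗ (x ⊕ 4/5) ⊗ (x ⊕ 4/5) ⊗ (x ⊕ 4/5) ⊗ (x ⊕ 4/5)
Answer: roots = -6 (mult 2), 4/5 (mult 5)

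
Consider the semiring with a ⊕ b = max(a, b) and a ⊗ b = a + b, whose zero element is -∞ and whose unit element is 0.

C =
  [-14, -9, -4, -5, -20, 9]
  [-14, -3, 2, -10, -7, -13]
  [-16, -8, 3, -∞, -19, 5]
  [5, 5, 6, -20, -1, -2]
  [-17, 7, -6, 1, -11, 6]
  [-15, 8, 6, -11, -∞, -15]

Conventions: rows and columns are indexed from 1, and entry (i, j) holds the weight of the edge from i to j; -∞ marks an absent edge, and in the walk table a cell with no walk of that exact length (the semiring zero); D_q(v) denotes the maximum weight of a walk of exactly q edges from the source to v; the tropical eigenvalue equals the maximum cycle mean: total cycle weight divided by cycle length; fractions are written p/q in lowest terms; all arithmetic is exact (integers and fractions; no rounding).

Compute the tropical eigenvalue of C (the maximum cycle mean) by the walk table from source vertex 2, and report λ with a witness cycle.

q=0: [-∞, 0, -∞, -∞, -∞, -∞]
q=1: [-14, -3, 2, -10, -7, -13]
q=2: [-5, 0, 5, -6, -10, 7]
q=3: [-1, 15, 13, -4, -7, 10]
q=4: [1, 18, 17, 5, 8, 18]
q=5: [10, 26, 24, 9, 11, 22]
q=6: [14, 30, 28, 16, 19, 29]
Optimal cycle mean attained by: cycle 3->6->3, total 5 + 6, length 2.
Answer: λ = 11/2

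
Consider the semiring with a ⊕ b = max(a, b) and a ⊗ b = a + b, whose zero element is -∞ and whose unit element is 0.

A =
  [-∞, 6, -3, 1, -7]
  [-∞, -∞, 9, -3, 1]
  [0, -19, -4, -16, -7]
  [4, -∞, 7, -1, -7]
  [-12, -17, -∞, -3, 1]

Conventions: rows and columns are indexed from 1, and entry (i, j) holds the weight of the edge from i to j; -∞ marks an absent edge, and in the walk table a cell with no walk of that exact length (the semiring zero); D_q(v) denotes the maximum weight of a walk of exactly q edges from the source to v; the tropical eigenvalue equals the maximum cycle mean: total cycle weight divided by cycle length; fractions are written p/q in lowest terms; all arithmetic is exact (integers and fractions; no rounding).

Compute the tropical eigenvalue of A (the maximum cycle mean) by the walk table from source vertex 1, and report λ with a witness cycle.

q=0: [0, -∞, -∞, -∞, -∞]
q=1: [-∞, 6, -3, 1, -7]
q=2: [5, -22, 15, 3, 7]
q=3: [15, 11, 11, 6, 8]
q=4: [11, 21, 20, 16, 12]
q=5: [20, 17, 30, 18, 22]
Optimal cycle mean attained by: cycle 1->2->3->1, total 6 + 9 + 0, length 3.
Answer: λ = 5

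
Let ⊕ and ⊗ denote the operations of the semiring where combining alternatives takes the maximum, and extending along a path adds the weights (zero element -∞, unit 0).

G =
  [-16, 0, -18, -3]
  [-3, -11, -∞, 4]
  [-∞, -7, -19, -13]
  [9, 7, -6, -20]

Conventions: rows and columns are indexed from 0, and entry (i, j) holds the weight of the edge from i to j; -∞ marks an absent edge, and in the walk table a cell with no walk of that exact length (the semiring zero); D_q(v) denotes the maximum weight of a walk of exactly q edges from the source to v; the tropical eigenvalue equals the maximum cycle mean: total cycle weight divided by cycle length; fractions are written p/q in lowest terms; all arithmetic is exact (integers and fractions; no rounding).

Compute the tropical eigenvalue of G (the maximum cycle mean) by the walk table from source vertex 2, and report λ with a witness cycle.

q=0: [-∞, -∞, 0, -∞]
q=1: [-∞, -7, -19, -13]
q=2: [-4, -6, -19, -3]
q=3: [6, 4, -9, -2]
q=4: [7, 6, -8, 8]
Optimal cycle mean attained by: cycle 1->3->1, total 4 + 7, length 2.
Answer: λ = 11/2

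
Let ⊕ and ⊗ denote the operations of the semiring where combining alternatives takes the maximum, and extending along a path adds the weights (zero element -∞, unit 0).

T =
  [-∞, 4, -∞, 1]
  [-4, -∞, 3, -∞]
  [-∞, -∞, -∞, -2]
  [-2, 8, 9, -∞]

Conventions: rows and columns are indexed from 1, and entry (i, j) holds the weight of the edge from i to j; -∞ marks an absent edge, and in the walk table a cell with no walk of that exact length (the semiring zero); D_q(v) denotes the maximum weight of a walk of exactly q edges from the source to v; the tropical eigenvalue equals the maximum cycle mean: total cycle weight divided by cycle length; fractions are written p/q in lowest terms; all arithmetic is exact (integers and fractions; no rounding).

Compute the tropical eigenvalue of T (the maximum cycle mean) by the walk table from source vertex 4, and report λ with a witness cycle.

q=0: [-∞, -∞, -∞, 0]
q=1: [-2, 8, 9, -∞]
q=2: [4, 2, 11, 7]
q=3: [5, 15, 16, 9]
q=4: [11, 17, 18, 14]
Optimal cycle mean attained by: cycle 3->4->3, total (-2) + 9, length 2.
Answer: λ = 7/2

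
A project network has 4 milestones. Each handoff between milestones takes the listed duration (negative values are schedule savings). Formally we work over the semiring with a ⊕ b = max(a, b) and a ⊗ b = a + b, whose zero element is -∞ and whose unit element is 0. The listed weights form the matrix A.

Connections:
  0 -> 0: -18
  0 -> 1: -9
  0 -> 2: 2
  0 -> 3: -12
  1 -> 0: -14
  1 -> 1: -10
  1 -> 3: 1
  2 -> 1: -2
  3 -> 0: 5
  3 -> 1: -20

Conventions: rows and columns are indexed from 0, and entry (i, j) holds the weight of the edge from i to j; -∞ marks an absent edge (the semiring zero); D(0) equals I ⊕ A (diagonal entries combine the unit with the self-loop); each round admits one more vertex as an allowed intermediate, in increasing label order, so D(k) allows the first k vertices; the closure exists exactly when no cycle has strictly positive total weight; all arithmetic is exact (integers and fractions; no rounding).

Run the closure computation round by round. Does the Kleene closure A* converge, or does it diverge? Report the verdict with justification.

D(0):
  [0, -9, 2, -12]
  [-14, 0, -∞, 1]
  [-∞, -2, 0, -∞]
  [5, -20, -∞, 0]
D(1):
  [0, -9, 2, -12]
  [-14, 0, -12, 1]
  [-∞, -2, 0, -∞]
  [5, -4, 7, 0]
D(2):
  [0, -9, 2, -8]
  [-14, 0, -12, 1]
  [-16, -2, 0, -1]
  [5, -4, 7, 0]
Detection: at round 3, diagonal entry (3, 3) turns strictly positive.
Key observation: the cycle 3->0->2->1->3 has total weight 5 + 2 + (-2) + 1, which is strictly positive.
Answer: DIVERGES — positive cycle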